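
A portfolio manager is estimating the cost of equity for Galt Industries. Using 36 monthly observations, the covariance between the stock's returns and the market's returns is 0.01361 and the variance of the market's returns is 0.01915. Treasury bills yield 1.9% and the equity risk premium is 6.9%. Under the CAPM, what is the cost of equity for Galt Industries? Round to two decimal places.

6.80%

β = Cov(R_i, R_m) / Var(R_m) = 0.01361 / 0.01915 = 0.7107
E(R) = R_f + β × MRP = 1.9% + 0.7107 × 6.9% = 6.80%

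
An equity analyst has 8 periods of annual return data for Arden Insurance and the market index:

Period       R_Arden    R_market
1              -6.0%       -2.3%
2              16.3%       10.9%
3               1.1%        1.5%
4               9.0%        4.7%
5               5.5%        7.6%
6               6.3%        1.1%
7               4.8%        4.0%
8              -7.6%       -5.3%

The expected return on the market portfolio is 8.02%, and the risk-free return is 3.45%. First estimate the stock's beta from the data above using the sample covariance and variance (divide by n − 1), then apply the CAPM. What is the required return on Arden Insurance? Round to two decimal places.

Mean R_i = (-6.0 + 16.3 + 1.1 + 9.0 + 5.5 + 6.3 + 4.8 − 7.6) / 8 = 3.6750%
Mean R_m = (-2.3 + 10.9 + 1.5 + 4.7 + 7.6 + 1.1 + 4.0 − 5.3) / 8 = 2.7750%
Σ(R_i − R̄_i)(R_m − R̄_m) = 262.0450  ⇒  Cov = 262.0450 / 7 = 37.4350
Σ(R_m − R̄_m)² = 189.8950  ⇒  Var(R_m) = 189.8950 / 7 = 27.1279
β = Cov / Var(R_m) = 37.4350 / 27.1279 = 1.3799
MRP = 8.02% − 3.45% = 4.57%
E(R) = R_f + β × MRP = 3.45% + 1.3799 × 4.57% = 9.76%

9.76%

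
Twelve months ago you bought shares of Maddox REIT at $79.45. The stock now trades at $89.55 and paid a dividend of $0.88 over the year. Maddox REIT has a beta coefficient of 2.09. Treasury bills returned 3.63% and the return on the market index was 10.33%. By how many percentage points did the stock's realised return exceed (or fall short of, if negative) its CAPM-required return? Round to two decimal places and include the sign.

-3.81%

Realised HPR = (P1 + D1 − P0) / P0 = (89.55 + 0.88 − 79.45) / 79.45 = 10.98 / 79.45 = 13.8200%
MRP = 10.33% − 3.63% = 6.70%
CAPM required = R_f + β·MRP = 3.63% + 2.09 × 6.70% = 17.6330%
α = realised − required = 13.8200% − 17.6330% = -3.81%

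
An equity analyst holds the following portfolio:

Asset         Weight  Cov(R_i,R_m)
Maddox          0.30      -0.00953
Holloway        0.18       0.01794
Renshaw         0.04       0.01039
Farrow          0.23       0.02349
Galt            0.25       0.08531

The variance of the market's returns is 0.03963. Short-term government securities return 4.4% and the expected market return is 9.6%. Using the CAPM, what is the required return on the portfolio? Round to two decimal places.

β_Maddox = -0.00953 / 0.03963 = -0.2405
β_Holloway = 0.01794 / 0.03963 = 0.4527
β_Renshaw = 0.01039 / 0.03963 = 0.2622
β_Farrow = 0.02349 / 0.03963 = 0.5927
β_Galt = 0.08531 / 0.03963 = 2.1527
β_P = Σ w_i β_i = 0.30×-0.2405 + 0.18×0.4527 + 0.04×0.2622 + 0.23×0.5927 + 0.25×2.1527 = 0.6943
MRP = 9.6% − 4.4% = 5.20%
E(R_P) = R_f + β_P × MRP = 4.4% + 0.6943 × 5.2% = 8.01%

8.01%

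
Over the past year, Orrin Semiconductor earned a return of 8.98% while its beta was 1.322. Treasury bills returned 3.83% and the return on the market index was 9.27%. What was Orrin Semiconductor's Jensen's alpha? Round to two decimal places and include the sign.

-2.04%

Market excess return = 9.27% − 3.83% = 5.44%
CAPM benchmark = R_f + β(R_m − R_f) = 3.83% + 1.322 × 5.44% = 11.02168%
α = actual − benchmark = 8.98% − 11.02168% = -2.04%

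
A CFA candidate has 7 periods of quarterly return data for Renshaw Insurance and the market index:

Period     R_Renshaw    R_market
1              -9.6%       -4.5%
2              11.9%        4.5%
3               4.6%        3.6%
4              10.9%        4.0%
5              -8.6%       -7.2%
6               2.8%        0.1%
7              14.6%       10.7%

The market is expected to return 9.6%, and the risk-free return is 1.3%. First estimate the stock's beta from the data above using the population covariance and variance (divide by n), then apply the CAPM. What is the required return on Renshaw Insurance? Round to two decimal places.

13.98%

Mean R_i = (-9.6 + 11.9 + 4.6 + 10.9 − 8.6 + 2.8 + 14.6) / 7 = 3.8000%
Mean R_m = (-4.5 + 4.5 + 3.6 + 4.0 − 7.2 + 0.1 + 10.7) / 7 = 1.6000%
Σ(R_i − R̄_i)(R_m − R̄_m) = 332.7700  ⇒  Cov = 332.7700 / 7 = 47.5386
Σ(R_m − R̄_m)² = 217.8800  ⇒  Var(R_m) = 217.8800 / 7 = 31.1257
β = Cov / Var(R_m) = 47.5386 / 31.1257 = 1.5273
MRP = 9.6% − 1.3% = 8.30%
E(R) = R_f + β × MRP = 1.3% + 1.5273 × 8.3% = 13.98%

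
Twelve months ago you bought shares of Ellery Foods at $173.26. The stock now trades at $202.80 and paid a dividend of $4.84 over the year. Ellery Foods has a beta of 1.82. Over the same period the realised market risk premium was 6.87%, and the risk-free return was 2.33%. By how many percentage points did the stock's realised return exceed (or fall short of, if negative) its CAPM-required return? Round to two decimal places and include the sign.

Realised HPR = (P1 + D1 − P0) / P0 = (202.80 + 4.84 − 173.26) / 173.26 = 34.38 / 173.26 = 19.8430%
CAPM required = R_f + β·MRP = 2.33% + 1.82 × 6.87% = 14.8334%
α = realised − required = 19.8430% − 14.8334% = +5.01%

+5.01%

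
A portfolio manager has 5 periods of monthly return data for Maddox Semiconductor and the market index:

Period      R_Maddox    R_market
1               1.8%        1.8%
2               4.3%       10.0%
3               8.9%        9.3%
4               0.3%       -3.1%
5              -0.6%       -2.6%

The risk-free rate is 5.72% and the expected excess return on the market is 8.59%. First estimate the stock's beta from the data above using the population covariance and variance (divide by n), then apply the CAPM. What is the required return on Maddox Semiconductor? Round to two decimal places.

10.29%

Mean R_i = (1.8 + 4.3 + 8.9 + 0.3 − 0.6) / 5 = 2.9400%
Mean R_m = (1.8 + 10.0 + 9.3 − 3.1 − 2.6) / 5 = 3.0800%
Σ(R_i − R̄_i)(R_m − R̄_m) = 84.3640  ⇒  Cov = 84.3640 / 5 = 16.8728
Σ(R_m − R̄_m)² = 158.6680  ⇒  Var(R_m) = 158.6680 / 5 = 31.7336
β = Cov / Var(R_m) = 16.8728 / 31.7336 = 0.5317
E(R) = R_f + β × MRP = 5.72% + 0.5317 × 8.59% = 10.29%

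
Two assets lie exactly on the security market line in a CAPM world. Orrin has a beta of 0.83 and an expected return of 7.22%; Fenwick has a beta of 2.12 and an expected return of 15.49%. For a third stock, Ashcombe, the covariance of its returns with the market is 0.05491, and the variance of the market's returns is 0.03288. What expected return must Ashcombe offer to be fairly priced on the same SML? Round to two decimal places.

12.61%

MRP = (15.49% − 7.22%) / (2.12 − 0.83) = 6.4109%
R_f = 7.22% − 0.83 × 6.4109% = 1.8990%
β_Ashcombe = Cov / Var(R_m) = 0.05491 / 0.03288 = 1.6700
E(R_Ashcombe) = R_f + β × MRP = 1.8990% + 1.6700 × 6.4109% = 12.61%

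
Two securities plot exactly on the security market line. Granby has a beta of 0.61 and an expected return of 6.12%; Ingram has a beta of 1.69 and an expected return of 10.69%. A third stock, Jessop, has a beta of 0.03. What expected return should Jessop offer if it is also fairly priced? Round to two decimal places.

3.67%

MRP (SML slope) = (10.69% − 6.12%) / (1.69 − 0.61) = 4.57% / 1.08 = 4.2315%
R_f (intercept) = 6.12% − 0.61 × 4.2315% = 3.5388%
E(R_Jessop) = R_f + β × MRP = 3.5388% + 0.03 × 4.2315% = 3.67%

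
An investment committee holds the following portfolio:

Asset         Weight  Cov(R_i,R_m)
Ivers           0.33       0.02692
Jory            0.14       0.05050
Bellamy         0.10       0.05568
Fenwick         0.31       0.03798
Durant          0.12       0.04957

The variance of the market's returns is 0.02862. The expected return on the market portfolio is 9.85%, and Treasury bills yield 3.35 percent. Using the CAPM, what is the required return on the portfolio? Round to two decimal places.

12.26%

β_Ivers = 0.02692 / 0.02862 = 0.9406
β_Jory = 0.05050 / 0.02862 = 1.7645
β_Bellamy = 0.05568 / 0.02862 = 1.9455
β_Fenwick = 0.03798 / 0.02862 = 1.3270
β_Durant = 0.04957 / 0.02862 = 1.7320
β_P = Σ w_i β_i = 0.33×0.9406 + 0.14×1.7645 + 0.10×1.9455 + 0.31×1.3270 + 0.12×1.7320 = 1.3712
MRP = 9.85% − 3.35% = 6.50%
E(R_P) = R_f + β_P × MRP = 3.35% + 1.3712 × 6.50% = 12.26%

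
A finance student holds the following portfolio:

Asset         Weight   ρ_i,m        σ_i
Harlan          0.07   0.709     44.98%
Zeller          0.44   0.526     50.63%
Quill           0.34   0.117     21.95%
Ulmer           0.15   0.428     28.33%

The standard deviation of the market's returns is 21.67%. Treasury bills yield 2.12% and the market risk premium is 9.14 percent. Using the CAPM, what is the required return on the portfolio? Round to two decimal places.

9.14%

β_Harlan = 0.709 × 44.98% / 21.67% = 1.4717
β_Zeller = 0.526 × 50.63% / 21.67% = 1.2290
β_Quill = 0.117 × 21.95% / 21.67% = 0.1185
β_Ulmer = 0.428 × 28.33% / 21.67% = 0.5595
β_P = Σ w_i β_i = 0.07×1.4717 + 0.44×1.2290 + 0.34×0.1185 + 0.15×0.5595 = 0.7680
E(R_P) = R_f + β_P × MRP = 2.12% + 0.7680 × 9.14% = 9.14%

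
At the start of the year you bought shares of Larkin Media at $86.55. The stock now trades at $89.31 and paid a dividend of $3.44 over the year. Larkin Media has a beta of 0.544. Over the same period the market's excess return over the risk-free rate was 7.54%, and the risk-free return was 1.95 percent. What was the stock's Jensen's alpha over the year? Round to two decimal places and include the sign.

+1.11%

Realised HPR = (P1 + D1 − P0) / P0 = (89.31 + 3.44 − 86.55) / 86.55 = 6.20 / 86.55 = 7.1635%
CAPM required = R_f + β·MRP = 1.95% + 0.544 × 7.54% = 6.05176%
α = realised − required = 7.1635% − 6.05176% = +1.11%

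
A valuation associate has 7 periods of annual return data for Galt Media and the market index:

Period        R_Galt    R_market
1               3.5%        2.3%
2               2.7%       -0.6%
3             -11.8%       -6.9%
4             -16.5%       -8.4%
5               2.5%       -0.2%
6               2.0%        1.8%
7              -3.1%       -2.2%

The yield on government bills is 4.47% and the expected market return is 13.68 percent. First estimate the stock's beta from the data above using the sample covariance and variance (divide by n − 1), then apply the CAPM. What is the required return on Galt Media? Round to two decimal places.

Mean R_i = (3.5 + 2.7 − 11.8 − 16.5 + 2.5 + 2.0 − 3.1) / 7 = -2.9571%
Mean R_m = (2.3 − 0.6 − 6.9 − 8.4 − 0.2 + 1.8 − 2.2) / 7 = -2.0286%
Σ(R_i − R̄_i)(R_m − R̄_m) = 194.3786  ⇒  Cov = 194.3786 / 6 = 32.3964
Σ(R_m − R̄_m)² = 103.1343  ⇒  Var(R_m) = 103.1343 / 6 = 17.1891
β = Cov / Var(R_m) = 32.3964 / 17.1891 = 1.8847
MRP = 13.68% − 4.47% = 9.21%
E(R) = R_f + β × MRP = 4.47% + 1.8847 × 9.21% = 21.83%

21.83%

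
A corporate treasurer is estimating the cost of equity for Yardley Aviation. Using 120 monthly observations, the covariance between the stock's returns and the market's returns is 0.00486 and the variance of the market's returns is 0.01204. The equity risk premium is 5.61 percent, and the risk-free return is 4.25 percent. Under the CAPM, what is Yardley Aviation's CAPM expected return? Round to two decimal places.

β = Cov(R_i, R_m) / Var(R_m) = 0.00486 / 0.01204 = 0.4037
E(R) = R_f + β × MRP = 4.25% + 0.4037 × 5.61% = 6.51%

6.51%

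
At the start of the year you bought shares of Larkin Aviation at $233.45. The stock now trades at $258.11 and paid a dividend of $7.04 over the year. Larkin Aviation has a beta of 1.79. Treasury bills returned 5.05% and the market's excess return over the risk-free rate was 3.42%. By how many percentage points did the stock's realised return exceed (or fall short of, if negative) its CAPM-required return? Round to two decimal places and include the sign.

+2.41%

Realised HPR = (P1 + D1 − P0) / P0 = (258.11 + 7.04 − 233.45) / 233.45 = 31.70 / 233.45 = 13.5789%
CAPM required = R_f + β·MRP = 5.05% + 1.79 × 3.42% = 11.1718%
α = realised − required = 13.5789% − 11.1718% = +2.41%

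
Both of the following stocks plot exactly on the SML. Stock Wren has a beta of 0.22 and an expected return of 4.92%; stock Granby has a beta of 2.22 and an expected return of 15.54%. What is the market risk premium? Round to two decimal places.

Both satisfy E(R) = R_f + β·MRP, so the slope of the SML is
MRP = (15.54% − 4.92%) / (2.22 − 0.22) = 10.62% / 2.00 = 5.3100%

5.31%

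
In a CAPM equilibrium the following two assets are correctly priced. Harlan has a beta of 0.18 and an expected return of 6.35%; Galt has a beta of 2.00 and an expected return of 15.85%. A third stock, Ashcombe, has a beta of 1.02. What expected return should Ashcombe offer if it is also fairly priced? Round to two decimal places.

MRP (SML slope) = (15.85% − 6.35%) / (2.00 − 0.18) = 9.50% / 1.82 = 5.2198%
R_f (intercept) = 6.35% − 0.18 × 5.2198% = 5.4104%
E(R_Ashcombe) = R_f + β × MRP = 5.4104% + 1.02 × 5.2198% = 10.73%

10.73%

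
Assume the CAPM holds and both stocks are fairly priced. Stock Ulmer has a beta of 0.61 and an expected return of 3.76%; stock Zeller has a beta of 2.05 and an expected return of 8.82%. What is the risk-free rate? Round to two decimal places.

1.62%

Both satisfy E(R) = R_f + β·MRP, so the slope of the SML is
MRP = (8.82% − 3.76%) / (2.05 − 0.61) = 5.06% / 1.44 = 3.5139%
R_f = E(R_Ulmer) − β_Ulmer·MRP = 3.76% − 0.61 × 3.5139% = 1.6165%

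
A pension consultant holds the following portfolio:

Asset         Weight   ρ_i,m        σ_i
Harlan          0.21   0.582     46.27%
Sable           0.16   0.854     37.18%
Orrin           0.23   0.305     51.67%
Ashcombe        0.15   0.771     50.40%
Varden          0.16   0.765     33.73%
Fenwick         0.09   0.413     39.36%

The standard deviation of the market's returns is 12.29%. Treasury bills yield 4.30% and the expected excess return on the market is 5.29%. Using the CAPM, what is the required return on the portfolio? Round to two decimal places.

15.40%

β_Harlan = 0.582 × 46.27% / 12.29% = 2.1911
β_Sable = 0.854 × 37.18% / 12.29% = 2.5835
β_Orrin = 0.305 × 51.67% / 12.29% = 1.2823
β_Ashcombe = 0.771 × 50.40% / 12.29% = 3.1618
β_Varden = 0.765 × 33.73% / 12.29% = 2.0995
β_Fenwick = 0.413 × 39.36% / 12.29% = 1.3227
β_P = Σ w_i β_i = 0.21×2.1911 + 0.16×2.5835 + 0.23×1.2823 + 0.15×3.1618 + 0.16×2.0995 + 0.09×1.3227 = 2.0977
E(R_P) = R_f + β_P × MRP = 4.30% + 2.0977 × 5.29% = 15.40%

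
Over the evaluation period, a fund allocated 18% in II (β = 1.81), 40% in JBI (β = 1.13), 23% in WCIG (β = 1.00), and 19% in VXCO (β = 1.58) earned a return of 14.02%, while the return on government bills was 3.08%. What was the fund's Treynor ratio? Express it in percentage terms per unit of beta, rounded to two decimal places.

β_P = 0.18×1.81 + 0.40×1.13 + 0.23×1.00 + 0.19×1.58 = 1.3080
Treynor = (R_P − R_f) / β_P = (14.02% − 3.08%) / 1.3080 = 10.94% / 1.3080 = 8.36%

8.36%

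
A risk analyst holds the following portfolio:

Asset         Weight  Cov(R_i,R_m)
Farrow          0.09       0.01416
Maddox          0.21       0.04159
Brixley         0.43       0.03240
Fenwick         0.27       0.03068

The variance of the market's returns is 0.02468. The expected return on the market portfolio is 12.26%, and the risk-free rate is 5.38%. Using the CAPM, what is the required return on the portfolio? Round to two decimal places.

14.36%

β_Farrow = 0.01416 / 0.02468 = 0.5737
β_Maddox = 0.04159 / 0.02468 = 1.6852
β_Brixley = 0.03240 / 0.02468 = 1.3128
β_Fenwick = 0.03068 / 0.02468 = 1.2431
β_P = Σ w_i β_i = 0.09×0.5737 + 0.21×1.6852 + 0.43×1.3128 + 0.27×1.2431 = 1.3057
MRP = 12.26% − 5.38% = 6.88%
E(R_P) = R_f + β_P × MRP = 5.38% + 1.3057 × 6.88% = 14.36%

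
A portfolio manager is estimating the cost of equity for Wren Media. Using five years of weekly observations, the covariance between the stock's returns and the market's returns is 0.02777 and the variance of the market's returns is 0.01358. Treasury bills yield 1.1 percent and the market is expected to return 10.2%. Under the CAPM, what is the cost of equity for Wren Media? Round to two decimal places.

19.71%

β = Cov(R_i, R_m) / Var(R_m) = 0.02777 / 0.01358 = 2.0449
MRP = 10.2% − 1.1% = 9.10%
E(R) = R_f + β × MRP = 1.1% + 2.0449 × 9.1% = 19.71%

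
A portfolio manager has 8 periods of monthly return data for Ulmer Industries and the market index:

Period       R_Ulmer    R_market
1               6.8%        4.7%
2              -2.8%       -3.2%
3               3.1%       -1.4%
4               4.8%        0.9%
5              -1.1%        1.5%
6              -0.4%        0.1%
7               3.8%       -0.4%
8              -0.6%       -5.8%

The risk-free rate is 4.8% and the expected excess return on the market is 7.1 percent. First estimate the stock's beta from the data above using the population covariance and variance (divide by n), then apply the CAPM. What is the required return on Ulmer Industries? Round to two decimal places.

Mean R_i = (6.8 − 2.8 + 3.1 + 4.8 − 1.1 − 0.4 + 3.8 − 0.6) / 8 = 1.7000%
Mean R_m = (4.7 − 3.2 − 1.4 + 0.9 + 1.5 + 0.1 − 0.4 − 5.8) / 8 = -0.4500%
Σ(R_i − R̄_i)(R_m − R̄_m) = 47.2900  ⇒  Cov = 47.2900 / 8 = 5.9113
Σ(R_m − R̄_m)² = 69.5400  ⇒  Var(R_m) = 69.5400 / 8 = 8.6925
β = Cov / Var(R_m) = 5.9113 / 8.6925 = 0.6800
E(R) = R_f + β × MRP = 4.8% + 0.6800 × 7.1% = 9.63%

9.63%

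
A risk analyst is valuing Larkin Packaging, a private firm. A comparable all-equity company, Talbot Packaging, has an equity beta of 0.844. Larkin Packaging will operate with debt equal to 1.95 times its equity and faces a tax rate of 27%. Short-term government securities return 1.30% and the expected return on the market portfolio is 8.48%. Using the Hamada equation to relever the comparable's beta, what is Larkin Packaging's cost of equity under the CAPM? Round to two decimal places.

15.99%

β_L = β_U × [1 + (1 − t)(D/E)] = 0.844 × [1 + (1 − 0.27) × 1.95]
    = 0.844 × [1 + 0.73 × 1.95] = 0.844 × 2.4235 = 2.0454
MRP = 8.48% − 1.30% = 7.18%
E(R) = R_f + β_L × MRP = 1.30% + 2.0454 × 7.18% = 15.99%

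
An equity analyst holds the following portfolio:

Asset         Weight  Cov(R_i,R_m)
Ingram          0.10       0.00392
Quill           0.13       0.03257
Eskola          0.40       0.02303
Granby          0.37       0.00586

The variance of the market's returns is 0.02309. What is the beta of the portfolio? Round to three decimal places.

0.693

β_Ingram = 0.00392 / 0.02309 = 0.1698
β_Quill = 0.03257 / 0.02309 = 1.4106
β_Eskola = 0.02303 / 0.02309 = 0.9974
β_Granby = 0.00586 / 0.02309 = 0.2538
β_P = Σ w_i β_i = 0.10×0.1698 + 0.13×1.4106 + 0.40×0.9974 + 0.37×0.2538 = 0.6932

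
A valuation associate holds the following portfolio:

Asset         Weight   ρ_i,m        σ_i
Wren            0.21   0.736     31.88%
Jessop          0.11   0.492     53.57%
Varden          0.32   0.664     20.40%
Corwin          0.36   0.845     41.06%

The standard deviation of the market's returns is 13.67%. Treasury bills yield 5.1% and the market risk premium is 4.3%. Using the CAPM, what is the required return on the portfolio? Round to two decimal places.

12.85%

β_Wren = 0.736 × 31.88% / 13.67% = 1.7164
β_Jessop = 0.492 × 53.57% / 13.67% = 1.9280
β_Varden = 0.664 × 20.40% / 13.67% = 0.9909
β_Corwin = 0.845 × 41.06% / 13.67% = 2.5381
β_P = Σ w_i β_i = 0.21×1.7164 + 0.11×1.9280 + 0.32×0.9909 + 0.36×2.5381 = 1.8033
E(R_P) = R_f + β_P × MRP = 5.1% + 1.8033 × 4.3% = 12.85%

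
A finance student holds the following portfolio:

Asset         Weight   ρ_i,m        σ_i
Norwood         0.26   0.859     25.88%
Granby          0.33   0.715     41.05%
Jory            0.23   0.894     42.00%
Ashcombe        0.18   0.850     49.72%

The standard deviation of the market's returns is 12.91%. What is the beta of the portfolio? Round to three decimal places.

2.456

β_Norwood = 0.859 × 25.88% / 12.91% = 1.7220
β_Granby = 0.715 × 41.05% / 12.91% = 2.2735
β_Jory = 0.894 × 42.00% / 12.91% = 2.9084
β_Ashcombe = 0.850 × 49.72% / 12.91% = 3.2736
β_P = Σ w_i β_i = 0.26×1.7220 + 0.33×2.2735 + 0.23×2.9084 + 0.18×3.2736 = 2.4562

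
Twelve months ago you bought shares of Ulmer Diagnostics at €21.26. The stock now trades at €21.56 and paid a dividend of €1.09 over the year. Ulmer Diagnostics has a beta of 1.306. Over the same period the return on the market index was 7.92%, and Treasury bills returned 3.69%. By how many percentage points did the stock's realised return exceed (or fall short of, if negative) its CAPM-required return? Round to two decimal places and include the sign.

-2.68%

Realised HPR = (P1 + D1 − P0) / P0 = (21.56 + 1.09 − 21.26) / 21.26 = 1.39 / 21.26 = 6.5381%
MRP = 7.92% − 3.69% = 4.23%
CAPM required = R_f + β·MRP = 3.69% + 1.306 × 4.23% = 9.21438%
α = realised − required = 6.5381% − 9.21438% = -2.68%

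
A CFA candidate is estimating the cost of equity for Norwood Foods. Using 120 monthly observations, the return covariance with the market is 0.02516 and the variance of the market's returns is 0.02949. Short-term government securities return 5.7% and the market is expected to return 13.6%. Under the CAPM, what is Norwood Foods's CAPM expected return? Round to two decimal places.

12.44%

β = Cov(R_i, R_m) / Var(R_m) = 0.02516 / 0.02949 = 0.8532
MRP = 13.6% − 5.7% = 7.90%
E(R) = R_f + β × MRP = 5.7% + 0.8532 × 7.9% = 12.44%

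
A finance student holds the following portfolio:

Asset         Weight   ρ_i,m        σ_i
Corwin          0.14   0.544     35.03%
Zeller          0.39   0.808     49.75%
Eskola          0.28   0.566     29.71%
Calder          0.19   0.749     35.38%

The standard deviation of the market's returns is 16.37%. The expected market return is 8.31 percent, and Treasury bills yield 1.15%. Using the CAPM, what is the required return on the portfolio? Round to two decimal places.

β_Corwin = 0.544 × 35.03% / 16.37% = 1.1641
β_Zeller = 0.808 × 49.75% / 16.37% = 2.4556
β_Eskola = 0.566 × 29.71% / 16.37% = 1.0272
β_Calder = 0.749 × 35.38% / 16.37% = 1.6188
β_P = Σ w_i β_i = 0.14×1.1641 + 0.39×2.4556 + 0.28×1.0272 + 0.19×1.6188 = 1.7158
MRP = 8.31% − 1.15% = 7.16%
E(R_P) = R_f + β_P × MRP = 1.15% + 1.7158 × 7.16% = 13.44%

13.44%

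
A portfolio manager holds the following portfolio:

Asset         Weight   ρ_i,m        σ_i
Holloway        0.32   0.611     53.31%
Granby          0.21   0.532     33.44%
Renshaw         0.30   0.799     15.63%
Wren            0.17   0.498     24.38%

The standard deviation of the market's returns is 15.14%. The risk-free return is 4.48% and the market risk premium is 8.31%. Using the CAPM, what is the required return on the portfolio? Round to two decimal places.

β_Holloway = 0.611 × 53.31% / 15.14% = 2.1514
β_Granby = 0.532 × 33.44% / 15.14% = 1.1750
β_Renshaw = 0.799 × 15.63% / 15.14% = 0.8249
β_Wren = 0.498 × 24.38% / 15.14% = 0.8019
β_P = Σ w_i β_i = 0.32×2.1514 + 0.21×1.1750 + 0.30×0.8249 + 0.17×0.8019 = 1.3190
E(R_P) = R_f + β_P × MRP = 4.48% + 1.3190 × 8.31% = 15.44%

15.44%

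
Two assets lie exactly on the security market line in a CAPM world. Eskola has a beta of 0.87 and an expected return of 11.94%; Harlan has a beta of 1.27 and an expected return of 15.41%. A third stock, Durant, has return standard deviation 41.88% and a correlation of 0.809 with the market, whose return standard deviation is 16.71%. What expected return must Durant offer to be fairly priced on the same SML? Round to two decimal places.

MRP = (15.41% − 11.94%) / (1.27 − 0.87) = 8.6750%
R_f = 11.94% − 0.87 × 8.6750% = 4.3928%
β_Durant = ρ·σ_i/σ_m = 0.809 × 41.88 / 16.71 = 2.0276
E(R_Durant) = R_f + β × MRP = 4.3928% + 2.0276 × 8.6750% = 21.98%

21.98%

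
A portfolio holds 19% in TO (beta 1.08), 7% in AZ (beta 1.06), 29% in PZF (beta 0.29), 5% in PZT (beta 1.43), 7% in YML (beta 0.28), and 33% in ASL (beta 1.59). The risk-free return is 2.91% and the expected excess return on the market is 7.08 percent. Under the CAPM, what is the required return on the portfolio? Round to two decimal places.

9.84%

β_P = Σ w_i β_i = 0.19×1.08 + 0.07×1.06 + 0.29×0.29 + 0.05×1.43 + 0.07×0.28 + 0.33×1.59 = 0.9793
E(R_P) = R_f + β_P × MRP = 2.91% + 0.9793 × 7.08% = 9.84%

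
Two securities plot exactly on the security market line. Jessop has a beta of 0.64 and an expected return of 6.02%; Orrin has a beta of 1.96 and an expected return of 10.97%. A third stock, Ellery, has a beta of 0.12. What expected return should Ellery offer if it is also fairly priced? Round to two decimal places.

MRP (SML slope) = (10.97% − 6.02%) / (1.96 − 0.64) = 4.95% / 1.32 = 3.7500%
R_f (intercept) = 6.02% − 0.64 × 3.7500% = 3.6200%
E(R_Ellery) = R_f + β × MRP = 3.6200% + 0.12 × 3.7500% = 4.07%

4.07%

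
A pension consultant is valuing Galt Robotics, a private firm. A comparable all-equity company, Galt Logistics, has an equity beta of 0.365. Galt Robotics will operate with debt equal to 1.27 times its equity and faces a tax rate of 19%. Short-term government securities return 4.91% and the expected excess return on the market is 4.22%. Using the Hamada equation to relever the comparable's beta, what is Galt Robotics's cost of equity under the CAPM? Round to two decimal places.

β_L = β_U × [1 + (1 − t)(D/E)] = 0.365 × [1 + (1 − 0.19) × 1.27]
    = 0.365 × [1 + 0.81 × 1.27] = 0.365 × 2.0287 = 0.7405
E(R) = R_f + β_L × MRP = 4.91% + 0.7405 × 4.22% = 8.03%

8.03%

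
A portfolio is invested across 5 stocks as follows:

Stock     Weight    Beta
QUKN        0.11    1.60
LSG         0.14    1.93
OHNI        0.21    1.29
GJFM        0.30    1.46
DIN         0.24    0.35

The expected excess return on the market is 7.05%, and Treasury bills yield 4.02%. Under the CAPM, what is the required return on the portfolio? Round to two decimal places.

β_P = Σ w_i β_i = 0.11×1.60 + 0.14×1.93 + 0.21×1.29 + 0.30×1.46 + 0.24×0.35 = 1.2391
E(R_P) = R_f + β_P × MRP = 4.02% + 1.2391 × 7.05% = 12.76%

12.76%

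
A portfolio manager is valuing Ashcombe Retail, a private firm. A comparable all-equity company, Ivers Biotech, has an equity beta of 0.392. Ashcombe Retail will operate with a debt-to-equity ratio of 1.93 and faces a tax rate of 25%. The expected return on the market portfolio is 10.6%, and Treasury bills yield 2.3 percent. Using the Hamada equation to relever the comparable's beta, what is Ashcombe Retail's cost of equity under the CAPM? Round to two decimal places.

β_L = β_U × [1 + (1 − t)(D/E)] = 0.392 × [1 + (1 − 0.25) × 1.93]
    = 0.392 × [1 + 0.75 × 1.93] = 0.392 × 2.4475 = 0.9594
MRP = 10.6% − 2.3% = 8.30%
E(R) = R_f + β_L × MRP = 2.3% + 0.9594 × 8.3% = 10.26%

10.26%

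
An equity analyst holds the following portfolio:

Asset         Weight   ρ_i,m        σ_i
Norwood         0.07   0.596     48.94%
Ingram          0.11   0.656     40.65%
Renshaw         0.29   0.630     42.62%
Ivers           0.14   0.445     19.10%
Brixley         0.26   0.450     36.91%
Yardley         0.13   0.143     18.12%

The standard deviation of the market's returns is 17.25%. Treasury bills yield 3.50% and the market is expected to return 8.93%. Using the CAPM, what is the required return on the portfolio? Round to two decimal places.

9.36%

β_Norwood = 0.596 × 48.94% / 17.25% = 1.6909
β_Ingram = 0.656 × 40.65% / 17.25% = 1.5459
β_Renshaw = 0.630 × 42.62% / 17.25% = 1.5566
β_Ivers = 0.445 × 19.10% / 17.25% = 0.4927
β_Brixley = 0.450 × 36.91% / 17.25% = 0.9629
β_Yardley = 0.143 × 18.12% / 17.25% = 0.1502
β_P = Σ w_i β_i = 0.07×1.6909 + 0.11×1.5459 + 0.29×1.5566 + 0.14×0.4927 + 0.26×0.9629 + 0.13×0.1502 = 1.0787
MRP = 8.93% − 3.50% = 5.43%
E(R_P) = R_f + β_P × MRP = 3.50% + 1.0787 × 5.43% = 9.36%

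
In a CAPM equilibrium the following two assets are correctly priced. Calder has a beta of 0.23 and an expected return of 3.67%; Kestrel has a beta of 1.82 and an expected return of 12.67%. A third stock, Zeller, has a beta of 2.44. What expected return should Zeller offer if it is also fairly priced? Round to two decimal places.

MRP (SML slope) = (12.67% − 3.67%) / (1.82 − 0.23) = 9.00% / 1.59 = 5.6604%
R_f (intercept) = 3.67% − 0.23 × 5.6604% = 2.3681%
E(R_Zeller) = R_f + β × MRP = 2.3681% + 2.44 × 5.6604% = 16.18%

16.18%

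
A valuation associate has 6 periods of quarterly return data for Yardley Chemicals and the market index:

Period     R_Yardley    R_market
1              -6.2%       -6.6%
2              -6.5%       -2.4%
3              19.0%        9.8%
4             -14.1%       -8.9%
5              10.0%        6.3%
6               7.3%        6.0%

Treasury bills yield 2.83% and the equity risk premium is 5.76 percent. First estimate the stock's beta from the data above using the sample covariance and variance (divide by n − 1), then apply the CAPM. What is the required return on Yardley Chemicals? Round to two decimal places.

11.90%

Mean R_i = (-6.2 − 6.5 + 19.0 − 14.1 + 10.0 + 7.3) / 6 = 1.5833%
Mean R_m = (-6.6 − 2.4 + 9.8 − 8.9 + 6.3 + 6.0) / 6 = 0.7000%
Σ(R_i − R̄_i)(R_m − R̄_m) = 468.3600  ⇒  Cov = 468.3600 / 5 = 93.6720
Σ(R_m − R̄_m)² = 297.3200  ⇒  Var(R_m) = 297.3200 / 5 = 59.4640
β = Cov / Var(R_m) = 93.6720 / 59.4640 = 1.5753
E(R) = R_f + β × MRP = 2.83% + 1.5753 × 5.76% = 11.90%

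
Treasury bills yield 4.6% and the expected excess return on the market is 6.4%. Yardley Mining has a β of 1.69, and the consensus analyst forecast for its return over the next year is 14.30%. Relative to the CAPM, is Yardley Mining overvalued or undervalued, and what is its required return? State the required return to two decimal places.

Overvalued; required return 15.42%

Required return = R_f + β·MRP = 4.6% + 1.69 × 6.4% = 15.42%
Forecast 14.30% < required 15.42% → the stock plots below the SML → overvalued.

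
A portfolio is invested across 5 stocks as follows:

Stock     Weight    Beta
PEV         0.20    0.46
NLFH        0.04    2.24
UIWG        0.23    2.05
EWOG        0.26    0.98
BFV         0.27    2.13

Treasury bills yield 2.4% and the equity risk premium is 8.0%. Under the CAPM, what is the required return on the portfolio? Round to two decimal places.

14.26%

β_P = Σ w_i β_i = 0.20×0.46 + 0.04×2.24 + 0.23×2.05 + 0.26×0.98 + 0.27×2.13 = 1.4830
E(R_P) = R_f + β_P × MRP = 2.4% + 1.4830 × 8.0% = 14.26%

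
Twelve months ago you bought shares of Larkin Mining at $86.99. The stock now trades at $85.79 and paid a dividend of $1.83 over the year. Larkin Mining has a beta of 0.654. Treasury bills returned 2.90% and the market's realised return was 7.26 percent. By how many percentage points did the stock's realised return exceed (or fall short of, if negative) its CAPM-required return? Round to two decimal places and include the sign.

-5.03%

Realised HPR = (P1 + D1 − P0) / P0 = (85.79 + 1.83 − 86.99) / 86.99 = 0.63 / 86.99 = 0.7242%
MRP = 7.26% − 2.90% = 4.36%
CAPM required = R_f + β·MRP = 2.90% + 0.654 × 4.36% = 5.75144%
α = realised − required = 0.7242% − 5.75144% = -5.03%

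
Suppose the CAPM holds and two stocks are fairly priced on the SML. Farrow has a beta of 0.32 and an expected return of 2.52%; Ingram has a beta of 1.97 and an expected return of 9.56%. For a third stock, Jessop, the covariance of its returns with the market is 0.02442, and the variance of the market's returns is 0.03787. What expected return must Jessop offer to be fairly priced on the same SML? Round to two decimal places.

3.91%

MRP = (9.56% − 2.52%) / (1.97 − 0.32) = 4.2667%
R_f = 2.52% − 0.32 × 4.2667% = 1.1547%
β_Jessop = Cov / Var(R_m) = 0.02442 / 0.03787 = 0.6448
E(R_Jessop) = R_f + β × MRP = 1.1547% + 0.6448 × 4.2667% = 3.91%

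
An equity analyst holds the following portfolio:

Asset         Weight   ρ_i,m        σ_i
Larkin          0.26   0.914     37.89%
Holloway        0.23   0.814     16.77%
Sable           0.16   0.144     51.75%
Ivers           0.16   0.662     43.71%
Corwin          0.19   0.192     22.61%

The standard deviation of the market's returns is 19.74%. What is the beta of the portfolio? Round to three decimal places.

β_Larkin = 0.914 × 37.89% / 19.74% = 1.7544
β_Holloway = 0.814 × 16.77% / 19.74% = 0.6915
β_Sable = 0.144 × 51.75% / 19.74% = 0.3775
β_Ivers = 0.662 × 43.71% / 19.74% = 1.4659
β_Corwin = 0.192 × 22.61% / 19.74% = 0.2199
β_P = Σ w_i β_i = 0.26×1.7544 + 0.23×0.6915 + 0.16×0.3775 + 0.16×1.4659 + 0.19×0.2199 = 0.9519

0.952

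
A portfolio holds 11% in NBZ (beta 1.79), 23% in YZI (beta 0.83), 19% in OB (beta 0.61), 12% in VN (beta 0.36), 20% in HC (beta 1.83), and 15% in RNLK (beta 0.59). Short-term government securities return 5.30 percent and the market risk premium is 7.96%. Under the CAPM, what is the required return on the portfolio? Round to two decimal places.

β_P = Σ w_i β_i = 0.11×1.79 + 0.23×0.83 + 0.19×0.61 + 0.12×0.36 + 0.20×1.83 + 0.15×0.59 = 1.0014
E(R_P) = R_f + β_P × MRP = 5.30% + 1.0014 × 7.96% = 13.27%

13.27%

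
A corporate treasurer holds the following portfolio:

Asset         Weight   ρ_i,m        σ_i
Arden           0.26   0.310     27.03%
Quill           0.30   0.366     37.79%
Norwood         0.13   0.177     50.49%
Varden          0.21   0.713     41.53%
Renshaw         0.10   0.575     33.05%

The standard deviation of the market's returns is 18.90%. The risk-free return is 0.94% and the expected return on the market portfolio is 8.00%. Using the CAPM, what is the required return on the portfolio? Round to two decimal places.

β_Arden = 0.310 × 27.03% / 18.90% = 0.4433
β_Quill = 0.366 × 37.79% / 18.90% = 0.7318
β_Norwood = 0.177 × 50.49% / 18.90% = 0.4728
β_Varden = 0.713 × 41.53% / 18.90% = 1.5667
β_Renshaw = 0.575 × 33.05% / 18.90% = 1.0055
β_P = Σ w_i β_i = 0.26×0.4433 + 0.30×0.7318 + 0.13×0.4728 + 0.21×1.5667 + 0.10×1.0055 = 0.8258
MRP = 8.00% − 0.94% = 7.06%
E(R_P) = R_f + β_P × MRP = 0.94% + 0.8258 × 7.06% = 6.77%

6.77%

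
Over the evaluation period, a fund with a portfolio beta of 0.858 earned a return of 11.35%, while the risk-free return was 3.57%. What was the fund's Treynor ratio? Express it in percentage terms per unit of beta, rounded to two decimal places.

9.07%

Treynor = (R_P − R_f) / β_P = (11.35% − 3.57%) / 0.8580 = 7.78% / 0.8580 = 9.07%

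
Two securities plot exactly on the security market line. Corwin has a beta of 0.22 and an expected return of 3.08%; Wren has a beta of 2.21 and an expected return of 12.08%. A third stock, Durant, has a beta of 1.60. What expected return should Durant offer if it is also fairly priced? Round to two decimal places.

MRP (SML slope) = (12.08% − 3.08%) / (2.21 − 0.22) = 9.00% / 1.99 = 4.5226%
R_f (intercept) = 3.08% − 0.22 × 4.5226% = 2.0850%
E(R_Durant) = R_f + β × MRP = 2.0850% + 1.60 × 4.5226% = 9.32%

9.32%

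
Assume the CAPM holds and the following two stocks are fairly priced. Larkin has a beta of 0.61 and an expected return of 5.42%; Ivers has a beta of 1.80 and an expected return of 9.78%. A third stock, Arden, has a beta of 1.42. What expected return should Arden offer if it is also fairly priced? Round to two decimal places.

MRP (SML slope) = (9.78% − 5.42%) / (1.80 − 0.61) = 4.36% / 1.19 = 3.6639%
R_f (intercept) = 5.42% − 0.61 × 3.6639% = 3.1850%
E(R_Arden) = R_f + β × MRP = 3.1850% + 1.42 × 3.6639% = 8.39%

8.39%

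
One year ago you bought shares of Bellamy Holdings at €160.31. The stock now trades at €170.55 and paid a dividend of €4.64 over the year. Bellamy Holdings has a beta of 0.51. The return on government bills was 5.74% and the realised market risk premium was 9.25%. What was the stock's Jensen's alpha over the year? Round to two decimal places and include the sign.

-1.18%

Realised HPR = (P1 + D1 − P0) / P0 = (170.55 + 4.64 − 160.31) / 160.31 = 14.88 / 160.31 = 9.2820%
CAPM required = R_f + β·MRP = 5.74% + 0.51 × 9.25% = 10.4575%
α = realised − required = 9.2820% − 10.4575% = -1.18%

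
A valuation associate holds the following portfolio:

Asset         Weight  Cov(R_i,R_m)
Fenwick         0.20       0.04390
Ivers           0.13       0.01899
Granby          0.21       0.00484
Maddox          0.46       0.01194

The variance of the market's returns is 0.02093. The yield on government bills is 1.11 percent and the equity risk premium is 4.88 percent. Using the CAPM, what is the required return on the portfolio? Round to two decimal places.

5.25%

β_Fenwick = 0.04390 / 0.02093 = 2.0975
β_Ivers = 0.01899 / 0.02093 = 0.9073
β_Granby = 0.00484 / 0.02093 = 0.2312
β_Maddox = 0.01194 / 0.02093 = 0.5705
β_P = Σ w_i β_i = 0.20×2.0975 + 0.13×0.9073 + 0.21×0.2312 + 0.46×0.5705 = 0.8484
E(R_P) = R_f + β_P × MRP = 1.11% + 0.8484 × 4.88% = 5.25%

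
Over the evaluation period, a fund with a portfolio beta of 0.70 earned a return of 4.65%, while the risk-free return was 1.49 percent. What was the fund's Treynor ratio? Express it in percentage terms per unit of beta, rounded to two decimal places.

Treynor = (R_P − R_f) / β_P = (4.65% − 1.49%) / 0.7000 = 3.16% / 0.7000 = 4.51%

4.51%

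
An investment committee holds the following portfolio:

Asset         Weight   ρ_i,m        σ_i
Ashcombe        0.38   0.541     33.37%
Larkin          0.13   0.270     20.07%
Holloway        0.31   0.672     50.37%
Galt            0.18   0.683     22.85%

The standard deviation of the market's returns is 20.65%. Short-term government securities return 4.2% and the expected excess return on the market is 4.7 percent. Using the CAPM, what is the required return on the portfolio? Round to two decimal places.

8.95%

β_Ashcombe = 0.541 × 33.37% / 20.65% = 0.8742
β_Larkin = 0.270 × 20.07% / 20.65% = 0.2624
β_Holloway = 0.672 × 50.37% / 20.65% = 1.6392
β_Galt = 0.683 × 22.85% / 20.65% = 0.7558
β_P = Σ w_i β_i = 0.38×0.8742 + 0.13×0.2624 + 0.31×1.6392 + 0.18×0.7558 = 1.0105
E(R_P) = R_f + β_P × MRP = 4.2% + 1.0105 × 4.7% = 8.95%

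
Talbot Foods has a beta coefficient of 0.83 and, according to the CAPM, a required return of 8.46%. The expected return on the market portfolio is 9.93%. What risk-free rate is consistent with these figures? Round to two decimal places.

E(R) = R_f + β(E(R_m) − R_f) = R_f(1 − β) + β·E(R_m)
8.46% = R_f × (1 − 0.83) + 0.83 × 9.93%
8.46% = R_f × 0.17 + 8.2419%
R_f = (8.46% − 8.2419%) / 0.17 = 1.28%

1.28%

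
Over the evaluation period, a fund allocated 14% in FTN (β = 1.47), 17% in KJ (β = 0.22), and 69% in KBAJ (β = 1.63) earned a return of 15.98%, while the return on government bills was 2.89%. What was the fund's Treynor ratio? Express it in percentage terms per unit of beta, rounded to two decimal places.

9.57%

β_P = 0.14×1.47 + 0.17×0.22 + 0.69×1.63 = 1.3679
Treynor = (R_P − R_f) / β_P = (15.98% − 2.89%) / 1.3679 = 13.09% / 1.3679 = 9.57%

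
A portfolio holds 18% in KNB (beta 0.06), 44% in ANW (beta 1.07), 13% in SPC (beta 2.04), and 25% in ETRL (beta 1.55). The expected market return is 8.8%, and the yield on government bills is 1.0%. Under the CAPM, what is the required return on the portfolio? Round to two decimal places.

β_P = Σ w_i β_i = 0.18×0.06 + 0.44×1.07 + 0.13×2.04 + 0.25×1.55 = 1.1343
MRP = 8.8% − 1.0% = 7.80%
E(R_P) = R_f + β_P × MRP = 1.0% + 1.1343 × 7.8% = 9.85%

9.85%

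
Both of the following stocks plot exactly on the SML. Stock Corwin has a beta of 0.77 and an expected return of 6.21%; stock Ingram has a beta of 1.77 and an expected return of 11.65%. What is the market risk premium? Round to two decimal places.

5.44%

Both satisfy E(R) = R_f + β·MRP, so the slope of the SML is
MRP = (11.65% − 6.21%) / (1.77 − 0.77) = 5.44% / 1.00 = 5.4400%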